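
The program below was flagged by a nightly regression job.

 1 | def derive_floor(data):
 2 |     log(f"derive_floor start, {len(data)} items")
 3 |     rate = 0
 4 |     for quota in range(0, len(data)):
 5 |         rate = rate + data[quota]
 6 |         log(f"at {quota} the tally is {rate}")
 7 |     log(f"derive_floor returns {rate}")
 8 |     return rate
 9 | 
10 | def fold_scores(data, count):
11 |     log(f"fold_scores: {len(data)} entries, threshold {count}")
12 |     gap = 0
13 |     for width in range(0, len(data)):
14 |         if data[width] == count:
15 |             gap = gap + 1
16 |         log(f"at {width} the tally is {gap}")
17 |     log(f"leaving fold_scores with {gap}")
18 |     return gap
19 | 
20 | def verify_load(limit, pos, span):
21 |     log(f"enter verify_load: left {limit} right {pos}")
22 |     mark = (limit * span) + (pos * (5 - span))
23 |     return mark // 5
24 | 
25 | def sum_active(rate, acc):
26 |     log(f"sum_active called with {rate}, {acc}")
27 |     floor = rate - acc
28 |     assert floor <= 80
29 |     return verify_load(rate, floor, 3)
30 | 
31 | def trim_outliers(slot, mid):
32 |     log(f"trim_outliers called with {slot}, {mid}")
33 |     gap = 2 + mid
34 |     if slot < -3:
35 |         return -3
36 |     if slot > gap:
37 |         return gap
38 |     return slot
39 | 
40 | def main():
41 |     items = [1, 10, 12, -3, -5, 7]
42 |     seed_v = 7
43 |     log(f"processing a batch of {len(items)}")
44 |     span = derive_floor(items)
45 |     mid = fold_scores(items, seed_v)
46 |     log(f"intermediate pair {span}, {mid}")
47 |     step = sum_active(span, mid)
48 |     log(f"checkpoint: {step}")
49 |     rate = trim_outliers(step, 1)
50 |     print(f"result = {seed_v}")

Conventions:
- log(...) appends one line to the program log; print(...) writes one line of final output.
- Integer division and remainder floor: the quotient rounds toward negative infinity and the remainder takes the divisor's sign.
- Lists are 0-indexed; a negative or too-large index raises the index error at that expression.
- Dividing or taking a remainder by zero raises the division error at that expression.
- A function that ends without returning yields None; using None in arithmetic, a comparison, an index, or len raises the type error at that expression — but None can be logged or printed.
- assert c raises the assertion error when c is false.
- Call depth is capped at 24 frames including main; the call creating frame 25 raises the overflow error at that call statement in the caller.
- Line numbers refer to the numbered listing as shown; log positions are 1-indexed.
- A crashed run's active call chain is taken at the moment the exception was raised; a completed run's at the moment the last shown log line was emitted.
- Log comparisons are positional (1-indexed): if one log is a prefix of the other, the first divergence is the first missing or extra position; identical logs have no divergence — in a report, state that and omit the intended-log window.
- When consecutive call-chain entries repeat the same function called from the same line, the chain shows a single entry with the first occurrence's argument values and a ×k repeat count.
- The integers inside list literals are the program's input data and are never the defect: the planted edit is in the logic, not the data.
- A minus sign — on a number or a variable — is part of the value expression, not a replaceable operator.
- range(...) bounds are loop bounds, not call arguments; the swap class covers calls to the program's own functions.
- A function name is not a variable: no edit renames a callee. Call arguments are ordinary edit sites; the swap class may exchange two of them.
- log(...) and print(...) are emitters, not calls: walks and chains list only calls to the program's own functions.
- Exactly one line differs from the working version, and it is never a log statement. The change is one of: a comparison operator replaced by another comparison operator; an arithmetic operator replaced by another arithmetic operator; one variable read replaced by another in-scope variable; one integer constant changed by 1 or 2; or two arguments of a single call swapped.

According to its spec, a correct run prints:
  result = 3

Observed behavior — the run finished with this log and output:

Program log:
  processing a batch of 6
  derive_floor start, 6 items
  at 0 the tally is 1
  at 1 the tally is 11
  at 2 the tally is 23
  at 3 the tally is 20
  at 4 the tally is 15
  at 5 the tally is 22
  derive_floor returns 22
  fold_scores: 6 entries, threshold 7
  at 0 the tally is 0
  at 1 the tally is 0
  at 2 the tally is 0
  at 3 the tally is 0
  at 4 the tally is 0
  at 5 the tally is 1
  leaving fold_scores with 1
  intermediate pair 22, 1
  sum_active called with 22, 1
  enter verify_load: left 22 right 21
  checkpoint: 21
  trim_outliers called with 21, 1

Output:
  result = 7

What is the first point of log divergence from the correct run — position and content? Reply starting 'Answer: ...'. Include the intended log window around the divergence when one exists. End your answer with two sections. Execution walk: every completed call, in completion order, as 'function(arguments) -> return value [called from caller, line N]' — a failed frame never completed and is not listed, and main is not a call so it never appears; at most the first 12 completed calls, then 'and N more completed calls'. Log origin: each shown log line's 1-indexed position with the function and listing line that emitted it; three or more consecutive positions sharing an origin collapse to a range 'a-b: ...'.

Answer: none — the logs agree in full.
Execution walk:
  derive_floor([1, 10, 12, -3, -5, 7]) -> 22  [called from main, line 44]
  fold_scores([1, 10, 12, -3, -5, 7], 7) -> 1  [called from main, line 45]
  verify_load(22, 21, 3) -> 21  [called from sum_active, line 29]
  sum_active(22, 1) -> 21  [called from main, line 47]
  trim_outliers(21, 1) -> 3  [called from main, line 49]
Log line origins:
  1: emitted by main (line 43)
  2: emitted by derive_floor (line 2)
  3-8: emitted by derive_floor (line 6)
  9: emitted by derive_floor (line 7)
  10: emitted by fold_scores (line 11)
  11-16: emitted by fold_scores (line 16)
  17: emitted by fold_scores (line 17)
  18: emitted by main (line 46)
  19: emitted by sum_active (line 26)
  20: emitted by verify_load (line 21)
  21: emitted by main (line 48)
  22: emitted by trim_outliers (line 32)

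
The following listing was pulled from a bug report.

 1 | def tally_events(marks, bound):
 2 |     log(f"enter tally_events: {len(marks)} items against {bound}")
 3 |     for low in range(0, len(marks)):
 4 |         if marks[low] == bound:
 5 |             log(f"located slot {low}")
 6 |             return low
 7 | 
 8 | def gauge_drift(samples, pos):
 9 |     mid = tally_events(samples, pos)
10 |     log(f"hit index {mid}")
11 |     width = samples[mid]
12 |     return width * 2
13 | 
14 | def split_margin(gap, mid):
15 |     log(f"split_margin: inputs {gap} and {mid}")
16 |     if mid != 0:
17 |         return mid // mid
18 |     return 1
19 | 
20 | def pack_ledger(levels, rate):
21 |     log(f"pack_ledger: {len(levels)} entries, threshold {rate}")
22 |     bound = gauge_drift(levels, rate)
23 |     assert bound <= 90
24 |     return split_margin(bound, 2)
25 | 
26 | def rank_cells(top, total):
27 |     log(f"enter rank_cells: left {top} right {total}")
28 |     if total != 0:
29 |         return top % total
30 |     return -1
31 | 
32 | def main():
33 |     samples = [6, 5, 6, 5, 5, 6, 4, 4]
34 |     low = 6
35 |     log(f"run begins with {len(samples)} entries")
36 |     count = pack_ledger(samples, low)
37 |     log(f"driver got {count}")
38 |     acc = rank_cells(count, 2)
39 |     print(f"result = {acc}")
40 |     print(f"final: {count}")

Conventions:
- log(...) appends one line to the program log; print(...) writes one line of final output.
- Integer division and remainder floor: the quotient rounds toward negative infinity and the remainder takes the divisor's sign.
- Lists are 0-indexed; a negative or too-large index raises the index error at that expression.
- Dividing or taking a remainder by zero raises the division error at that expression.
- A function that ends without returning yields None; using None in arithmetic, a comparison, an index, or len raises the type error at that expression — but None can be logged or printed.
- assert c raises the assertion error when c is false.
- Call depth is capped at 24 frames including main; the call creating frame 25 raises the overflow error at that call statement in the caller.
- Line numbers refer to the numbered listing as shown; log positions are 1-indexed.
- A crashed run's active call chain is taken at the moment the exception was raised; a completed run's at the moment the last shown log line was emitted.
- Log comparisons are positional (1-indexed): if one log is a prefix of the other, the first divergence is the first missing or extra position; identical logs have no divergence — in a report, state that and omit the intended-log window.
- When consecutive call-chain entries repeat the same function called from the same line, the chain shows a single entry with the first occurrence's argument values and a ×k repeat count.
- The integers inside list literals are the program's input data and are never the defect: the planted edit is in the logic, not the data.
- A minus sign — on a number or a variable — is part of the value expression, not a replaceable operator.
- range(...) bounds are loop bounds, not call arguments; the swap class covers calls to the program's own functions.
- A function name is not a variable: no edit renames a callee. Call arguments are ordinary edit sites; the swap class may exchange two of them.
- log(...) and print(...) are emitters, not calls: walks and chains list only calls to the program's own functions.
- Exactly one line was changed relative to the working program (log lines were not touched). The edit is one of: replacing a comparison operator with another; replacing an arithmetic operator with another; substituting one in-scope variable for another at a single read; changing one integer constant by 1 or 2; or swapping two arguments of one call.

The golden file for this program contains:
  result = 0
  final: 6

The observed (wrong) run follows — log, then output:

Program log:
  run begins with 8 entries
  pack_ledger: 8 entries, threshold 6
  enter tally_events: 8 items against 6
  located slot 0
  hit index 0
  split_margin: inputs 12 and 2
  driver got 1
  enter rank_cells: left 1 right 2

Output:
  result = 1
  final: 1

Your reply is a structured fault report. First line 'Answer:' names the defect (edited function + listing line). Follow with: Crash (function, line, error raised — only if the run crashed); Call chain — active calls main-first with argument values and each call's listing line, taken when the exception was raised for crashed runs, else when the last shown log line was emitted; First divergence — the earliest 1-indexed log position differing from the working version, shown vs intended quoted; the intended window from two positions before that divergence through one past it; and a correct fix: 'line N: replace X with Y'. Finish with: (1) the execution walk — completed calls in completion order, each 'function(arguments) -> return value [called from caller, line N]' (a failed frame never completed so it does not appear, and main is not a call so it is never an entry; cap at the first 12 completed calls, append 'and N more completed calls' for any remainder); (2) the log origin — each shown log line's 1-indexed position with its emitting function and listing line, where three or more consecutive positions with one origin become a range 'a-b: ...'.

Answer: the defect is in split_margin at line 17.
The tell: Everything matches until log position 7, which reads 'driver got 1' in place of 'driver got 6'.
Call chain: main -> rank_cells(1, 2) (called at line 38).
First divergence: at position 7 the run shows 'driver got 1' where the working version logs 'driver got 6'.
Intended log window:
  5: hit index 0
  6: split_margin: inputs 12 and 2
  7: driver got 6
  8: enter rank_cells: left 6 right 2
Execution walk:
  tally_events([6, 5, 6, 5, 5, 6, 4, 4], 6) -> 0  [called from gauge_drift, line 9]
  gauge_drift([6, 5, 6, 5, 5, 6, 4, 4], 6) -> 12  [called from pack_ledger, line 22]
  split_margin(12, 2) -> 1  [called from pack_ledger, line 24]
  pack_ledger([6, 5, 6, 5, 5, 6, 4, 4], 6) -> 1  [called from main, line 36]
  rank_cells(1, 2) -> 1  [called from main, line 38]
Log origin:
  1: logged in main at line 35
  2: logged in pack_ledger at line 21
  3: logged in tally_events at line 2
  4: logged in tally_events at line 5
  5: logged in gauge_drift at line 10
  6: logged in split_margin at line 15
  7: logged in main at line 37
  8: logged in rank_cells at line 27
A correct fix: line 17: replace `mid // mid` with `gap // mid`.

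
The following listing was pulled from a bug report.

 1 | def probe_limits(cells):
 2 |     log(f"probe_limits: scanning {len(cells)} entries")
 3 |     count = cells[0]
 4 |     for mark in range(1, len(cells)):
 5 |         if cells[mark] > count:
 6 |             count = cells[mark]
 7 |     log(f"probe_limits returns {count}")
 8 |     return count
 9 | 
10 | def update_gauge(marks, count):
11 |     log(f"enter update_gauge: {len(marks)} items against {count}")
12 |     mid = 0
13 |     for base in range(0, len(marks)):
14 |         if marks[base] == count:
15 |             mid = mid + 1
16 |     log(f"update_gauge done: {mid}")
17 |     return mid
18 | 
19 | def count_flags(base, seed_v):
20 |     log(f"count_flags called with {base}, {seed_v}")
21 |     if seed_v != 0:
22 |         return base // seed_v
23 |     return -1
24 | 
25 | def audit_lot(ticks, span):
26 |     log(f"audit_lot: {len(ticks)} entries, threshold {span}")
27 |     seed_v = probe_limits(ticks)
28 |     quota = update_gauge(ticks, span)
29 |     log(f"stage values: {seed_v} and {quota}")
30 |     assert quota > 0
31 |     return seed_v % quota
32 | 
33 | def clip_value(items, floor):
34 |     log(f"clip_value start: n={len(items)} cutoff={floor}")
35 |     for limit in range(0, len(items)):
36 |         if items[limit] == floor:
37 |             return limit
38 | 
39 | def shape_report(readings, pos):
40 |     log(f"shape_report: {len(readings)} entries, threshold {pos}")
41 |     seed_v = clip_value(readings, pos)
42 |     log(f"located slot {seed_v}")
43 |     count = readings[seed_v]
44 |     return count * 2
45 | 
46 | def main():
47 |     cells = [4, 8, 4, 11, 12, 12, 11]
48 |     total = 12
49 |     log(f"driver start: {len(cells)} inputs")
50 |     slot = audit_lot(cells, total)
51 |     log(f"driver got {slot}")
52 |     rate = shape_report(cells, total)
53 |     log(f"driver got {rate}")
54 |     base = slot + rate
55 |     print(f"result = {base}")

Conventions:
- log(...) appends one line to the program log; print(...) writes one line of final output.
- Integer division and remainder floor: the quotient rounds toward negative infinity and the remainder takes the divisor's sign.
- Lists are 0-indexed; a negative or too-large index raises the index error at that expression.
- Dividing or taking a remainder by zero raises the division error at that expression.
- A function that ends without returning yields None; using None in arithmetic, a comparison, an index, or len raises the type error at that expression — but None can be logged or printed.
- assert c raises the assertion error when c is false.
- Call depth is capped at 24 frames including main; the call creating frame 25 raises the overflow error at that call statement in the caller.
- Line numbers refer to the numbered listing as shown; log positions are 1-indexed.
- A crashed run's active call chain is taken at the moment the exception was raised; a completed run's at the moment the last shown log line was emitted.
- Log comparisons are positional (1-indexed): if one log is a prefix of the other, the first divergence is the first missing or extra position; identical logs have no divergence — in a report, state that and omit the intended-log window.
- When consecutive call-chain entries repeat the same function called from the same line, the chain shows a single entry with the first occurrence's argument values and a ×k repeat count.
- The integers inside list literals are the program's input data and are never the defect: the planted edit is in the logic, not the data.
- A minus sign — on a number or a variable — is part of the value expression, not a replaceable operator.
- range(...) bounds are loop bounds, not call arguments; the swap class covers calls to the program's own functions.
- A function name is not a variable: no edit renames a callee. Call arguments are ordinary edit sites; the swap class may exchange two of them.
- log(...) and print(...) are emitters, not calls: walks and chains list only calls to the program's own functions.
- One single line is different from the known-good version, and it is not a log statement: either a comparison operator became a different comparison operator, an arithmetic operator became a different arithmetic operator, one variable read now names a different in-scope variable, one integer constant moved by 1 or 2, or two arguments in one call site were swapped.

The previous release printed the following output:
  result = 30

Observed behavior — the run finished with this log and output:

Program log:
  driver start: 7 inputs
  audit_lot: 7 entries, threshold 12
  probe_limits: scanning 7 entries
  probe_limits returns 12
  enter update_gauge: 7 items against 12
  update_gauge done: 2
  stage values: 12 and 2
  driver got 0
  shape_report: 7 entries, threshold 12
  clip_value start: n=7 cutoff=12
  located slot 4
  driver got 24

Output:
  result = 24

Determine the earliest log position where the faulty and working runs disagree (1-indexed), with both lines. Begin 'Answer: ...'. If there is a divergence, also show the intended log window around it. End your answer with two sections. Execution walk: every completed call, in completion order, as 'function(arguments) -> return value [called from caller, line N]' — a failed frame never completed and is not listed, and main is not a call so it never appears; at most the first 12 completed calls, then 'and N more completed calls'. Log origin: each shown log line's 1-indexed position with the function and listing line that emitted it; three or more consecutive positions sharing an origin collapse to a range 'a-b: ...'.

Answer: at position 8 the run shows 'driver got 0' where the working version logs 'driver got 6'.
Intended log window:
  6: update_gauge done: 2
  7: stage values: 12 and 2
  8: driver got 6
  9: shape_report: 7 entries, threshold 12
Execution walk:
  probe_limits([4, 8, 4, 11, 12, 12, 11]) -> 12  [called from audit_lot, line 27]
  update_gauge([4, 8, 4, 11, 12, 12, 11], 12) -> 2  [called from audit_lot, line 28]
  audit_lot([4, 8, 4, 11, 12, 12, 11], 12) -> 0  [called from main, line 50]
  clip_value([4, 8, 4, 11, 12, 12, 11], 12) -> 4  [called from shape_report, line 41]
  shape_report([4, 8, 4, 11, 12, 12, 11], 12) -> 24  [called from main, line 52]
Log origins:
  1: from main, line 49
  2: from audit_lot, line 26
  3: from probe_limits, line 2
  4: from probe_limits, line 7
  5: from update_gauge, line 11
  6: from update_gauge, line 16
  7: from audit_lot, line 29
  8: from main, line 51
  9: from shape_report, line 40
  10: from clip_value, line 34
  11: from shape_report, line 42
  12: from main, line 53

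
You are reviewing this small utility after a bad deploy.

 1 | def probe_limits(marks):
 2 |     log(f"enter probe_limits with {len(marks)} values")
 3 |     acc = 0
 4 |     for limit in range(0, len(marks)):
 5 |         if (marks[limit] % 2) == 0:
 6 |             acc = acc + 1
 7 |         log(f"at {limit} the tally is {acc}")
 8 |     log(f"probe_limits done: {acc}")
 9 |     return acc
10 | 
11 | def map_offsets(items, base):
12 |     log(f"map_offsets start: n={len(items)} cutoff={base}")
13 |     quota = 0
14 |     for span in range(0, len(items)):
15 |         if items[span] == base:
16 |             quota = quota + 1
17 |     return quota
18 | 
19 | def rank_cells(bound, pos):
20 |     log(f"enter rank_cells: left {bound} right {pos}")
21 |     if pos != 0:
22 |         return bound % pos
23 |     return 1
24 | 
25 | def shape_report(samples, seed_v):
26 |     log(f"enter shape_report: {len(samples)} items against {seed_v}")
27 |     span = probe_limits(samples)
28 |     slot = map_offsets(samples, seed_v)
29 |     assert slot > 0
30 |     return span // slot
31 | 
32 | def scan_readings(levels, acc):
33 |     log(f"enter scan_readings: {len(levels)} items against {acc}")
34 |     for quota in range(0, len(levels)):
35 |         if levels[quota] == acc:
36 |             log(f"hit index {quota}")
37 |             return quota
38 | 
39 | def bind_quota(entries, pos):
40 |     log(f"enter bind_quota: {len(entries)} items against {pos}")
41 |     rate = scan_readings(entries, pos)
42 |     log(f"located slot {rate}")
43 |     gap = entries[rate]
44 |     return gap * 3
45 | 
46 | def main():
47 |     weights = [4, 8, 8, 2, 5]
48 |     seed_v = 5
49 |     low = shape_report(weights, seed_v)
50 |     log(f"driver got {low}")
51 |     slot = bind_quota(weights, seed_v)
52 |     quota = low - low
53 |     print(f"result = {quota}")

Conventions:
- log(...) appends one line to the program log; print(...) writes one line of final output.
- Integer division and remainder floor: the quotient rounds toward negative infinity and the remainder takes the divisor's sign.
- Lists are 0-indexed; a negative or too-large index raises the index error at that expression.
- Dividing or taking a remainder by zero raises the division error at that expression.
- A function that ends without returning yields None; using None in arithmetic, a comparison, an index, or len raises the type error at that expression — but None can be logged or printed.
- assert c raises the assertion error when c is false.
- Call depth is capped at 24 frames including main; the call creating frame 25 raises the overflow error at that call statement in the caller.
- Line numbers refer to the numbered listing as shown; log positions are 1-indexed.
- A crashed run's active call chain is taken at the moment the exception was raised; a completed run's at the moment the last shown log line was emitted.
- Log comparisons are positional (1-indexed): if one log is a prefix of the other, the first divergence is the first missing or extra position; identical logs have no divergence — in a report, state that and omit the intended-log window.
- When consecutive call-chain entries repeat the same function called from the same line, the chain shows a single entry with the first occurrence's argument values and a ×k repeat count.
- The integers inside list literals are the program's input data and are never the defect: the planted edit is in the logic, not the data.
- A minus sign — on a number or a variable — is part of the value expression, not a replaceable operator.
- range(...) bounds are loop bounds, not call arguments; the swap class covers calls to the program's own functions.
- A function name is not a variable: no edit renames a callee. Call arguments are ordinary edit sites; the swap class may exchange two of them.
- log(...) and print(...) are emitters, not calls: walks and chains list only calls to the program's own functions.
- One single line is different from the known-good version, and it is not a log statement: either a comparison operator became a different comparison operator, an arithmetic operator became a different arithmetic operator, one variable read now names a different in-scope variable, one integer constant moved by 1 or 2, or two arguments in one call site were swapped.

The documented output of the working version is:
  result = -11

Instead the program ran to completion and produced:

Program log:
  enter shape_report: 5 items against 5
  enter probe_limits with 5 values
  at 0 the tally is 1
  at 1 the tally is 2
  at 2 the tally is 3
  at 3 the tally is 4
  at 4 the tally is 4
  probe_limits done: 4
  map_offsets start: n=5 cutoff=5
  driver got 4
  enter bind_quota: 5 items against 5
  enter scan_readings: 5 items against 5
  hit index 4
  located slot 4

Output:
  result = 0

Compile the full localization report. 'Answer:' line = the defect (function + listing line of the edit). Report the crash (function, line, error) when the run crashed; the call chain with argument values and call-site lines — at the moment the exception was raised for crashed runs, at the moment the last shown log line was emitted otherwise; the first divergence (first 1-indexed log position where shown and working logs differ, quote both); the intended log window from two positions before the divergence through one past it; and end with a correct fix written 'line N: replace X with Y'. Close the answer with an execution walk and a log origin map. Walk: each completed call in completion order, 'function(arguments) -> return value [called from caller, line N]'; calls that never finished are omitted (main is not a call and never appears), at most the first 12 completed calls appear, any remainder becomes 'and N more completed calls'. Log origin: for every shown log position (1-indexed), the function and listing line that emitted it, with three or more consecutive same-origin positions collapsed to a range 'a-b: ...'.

Answer: the defect is in main at line 52.
Key observation: Every logged value matches the working version; the printed result is what differs.
Call chain: main -> bind_quota([4, 8, 8, 2, 5], 5) (called at line 51).
First divergence: none — the logs agree in full.
Execution walk:
  probe_limits([4, 8, 8, 2, 5]) -> 4  [called from shape_report, line 27]
  map_offsets([4, 8, 8, 2, 5], 5) -> 1  [called from shape_report, line 28]
  shape_report([4, 8, 8, 2, 5], 5) -> 4  [called from main, line 49]
  scan_readings([4, 8, 8, 2, 5], 5) -> 4  [called from bind_quota, line 41]
  bind_quota([4, 8, 8, 2, 5], 5) -> 15  [called from main, line 51]
Log origin:
  1: emitted by shape_report (line 26)
  2: emitted by probe_limits (line 2)
  3-7: emitted by probe_limits (line 7)
  8: emitted by probe_limits (line 8)
  9: emitted by map_offsets (line 12)
  10: emitted by main (line 50)
  11: emitted by bind_quota (line 40)
  12: emitted by scan_readings (line 33)
  13: emitted by scan_readings (line 36)
  14: emitted by bind_quota (line 42)
A correct fix: line 52: replace `low - low` with `low - slot`.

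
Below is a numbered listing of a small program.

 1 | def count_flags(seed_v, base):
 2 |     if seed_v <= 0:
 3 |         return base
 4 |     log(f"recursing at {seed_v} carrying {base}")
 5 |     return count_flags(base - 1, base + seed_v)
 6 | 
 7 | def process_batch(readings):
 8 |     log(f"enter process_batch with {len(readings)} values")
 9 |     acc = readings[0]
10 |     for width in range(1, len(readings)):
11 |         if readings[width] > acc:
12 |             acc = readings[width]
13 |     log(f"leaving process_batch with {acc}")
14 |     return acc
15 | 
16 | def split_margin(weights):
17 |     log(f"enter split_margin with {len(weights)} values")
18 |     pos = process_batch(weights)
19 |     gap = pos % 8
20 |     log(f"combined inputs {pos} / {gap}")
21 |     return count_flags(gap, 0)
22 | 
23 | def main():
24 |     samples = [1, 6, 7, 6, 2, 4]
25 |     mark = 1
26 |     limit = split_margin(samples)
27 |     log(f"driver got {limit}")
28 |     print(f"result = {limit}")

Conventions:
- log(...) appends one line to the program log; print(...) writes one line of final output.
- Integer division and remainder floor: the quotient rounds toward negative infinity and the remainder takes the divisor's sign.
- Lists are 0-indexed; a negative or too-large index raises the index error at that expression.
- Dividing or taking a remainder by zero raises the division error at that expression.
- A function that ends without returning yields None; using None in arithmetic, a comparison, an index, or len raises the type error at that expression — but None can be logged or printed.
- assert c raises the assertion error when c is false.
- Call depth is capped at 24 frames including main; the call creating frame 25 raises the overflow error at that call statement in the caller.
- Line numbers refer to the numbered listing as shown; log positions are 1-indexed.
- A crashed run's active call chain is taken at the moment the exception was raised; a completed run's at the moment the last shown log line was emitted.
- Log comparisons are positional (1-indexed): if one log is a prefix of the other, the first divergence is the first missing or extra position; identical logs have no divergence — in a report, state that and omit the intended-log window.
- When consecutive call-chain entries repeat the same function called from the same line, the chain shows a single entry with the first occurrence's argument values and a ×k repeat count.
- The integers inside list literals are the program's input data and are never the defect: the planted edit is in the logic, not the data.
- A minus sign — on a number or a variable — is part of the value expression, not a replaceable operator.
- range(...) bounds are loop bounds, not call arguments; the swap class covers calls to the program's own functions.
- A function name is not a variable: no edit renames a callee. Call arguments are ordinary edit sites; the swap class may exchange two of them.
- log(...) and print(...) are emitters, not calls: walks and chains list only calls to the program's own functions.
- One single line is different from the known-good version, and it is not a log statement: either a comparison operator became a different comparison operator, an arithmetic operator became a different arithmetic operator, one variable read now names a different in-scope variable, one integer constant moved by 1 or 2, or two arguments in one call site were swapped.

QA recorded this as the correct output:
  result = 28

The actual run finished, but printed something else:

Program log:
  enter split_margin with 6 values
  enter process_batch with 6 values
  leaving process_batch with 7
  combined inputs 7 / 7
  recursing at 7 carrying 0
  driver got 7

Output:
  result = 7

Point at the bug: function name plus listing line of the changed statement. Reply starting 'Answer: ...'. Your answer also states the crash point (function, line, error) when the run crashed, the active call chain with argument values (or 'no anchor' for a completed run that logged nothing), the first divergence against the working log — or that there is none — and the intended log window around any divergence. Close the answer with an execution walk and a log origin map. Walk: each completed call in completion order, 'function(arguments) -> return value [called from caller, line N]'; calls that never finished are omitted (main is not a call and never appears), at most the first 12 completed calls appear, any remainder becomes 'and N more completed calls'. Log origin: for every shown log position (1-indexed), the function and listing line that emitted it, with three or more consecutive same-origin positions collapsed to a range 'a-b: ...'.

Answer: the defect is in count_flags at line 5.
Key observation: Position 6 is the first bad log line: 'driver got 7' should read 'recursing at 6 carrying 7'.
Call chain: main.
First divergence: position 6 — the shown line 'driver got 7' should read 'recursing at 6 carrying 7'.
Intended log window:
  4: combined inputs 7 / 7
  5: recursing at 7 carrying 0
  6: recursing at 6 carrying 7
  7: recursing at 5 carrying 13
Execution walk:
  process_batch([1, 6, 7, 6, 2, 4]) -> 7  [called from split_margin, line 18]
  count_flags(-1, 7) -> 7  [called from count_flags, line 5]
  count_flags(7, 0) -> 7  [called from split_margin, line 21]
  split_margin([1, 6, 7, 6, 2, 4]) -> 7  [called from main, line 26]
Log line origins:
  1 — split_margin, line 17
  2 — process_batch, line 8
  3 — process_batch, line 13
  4 — split_margin, line 20
  5 — count_flags, line 4
  6 — main, line 27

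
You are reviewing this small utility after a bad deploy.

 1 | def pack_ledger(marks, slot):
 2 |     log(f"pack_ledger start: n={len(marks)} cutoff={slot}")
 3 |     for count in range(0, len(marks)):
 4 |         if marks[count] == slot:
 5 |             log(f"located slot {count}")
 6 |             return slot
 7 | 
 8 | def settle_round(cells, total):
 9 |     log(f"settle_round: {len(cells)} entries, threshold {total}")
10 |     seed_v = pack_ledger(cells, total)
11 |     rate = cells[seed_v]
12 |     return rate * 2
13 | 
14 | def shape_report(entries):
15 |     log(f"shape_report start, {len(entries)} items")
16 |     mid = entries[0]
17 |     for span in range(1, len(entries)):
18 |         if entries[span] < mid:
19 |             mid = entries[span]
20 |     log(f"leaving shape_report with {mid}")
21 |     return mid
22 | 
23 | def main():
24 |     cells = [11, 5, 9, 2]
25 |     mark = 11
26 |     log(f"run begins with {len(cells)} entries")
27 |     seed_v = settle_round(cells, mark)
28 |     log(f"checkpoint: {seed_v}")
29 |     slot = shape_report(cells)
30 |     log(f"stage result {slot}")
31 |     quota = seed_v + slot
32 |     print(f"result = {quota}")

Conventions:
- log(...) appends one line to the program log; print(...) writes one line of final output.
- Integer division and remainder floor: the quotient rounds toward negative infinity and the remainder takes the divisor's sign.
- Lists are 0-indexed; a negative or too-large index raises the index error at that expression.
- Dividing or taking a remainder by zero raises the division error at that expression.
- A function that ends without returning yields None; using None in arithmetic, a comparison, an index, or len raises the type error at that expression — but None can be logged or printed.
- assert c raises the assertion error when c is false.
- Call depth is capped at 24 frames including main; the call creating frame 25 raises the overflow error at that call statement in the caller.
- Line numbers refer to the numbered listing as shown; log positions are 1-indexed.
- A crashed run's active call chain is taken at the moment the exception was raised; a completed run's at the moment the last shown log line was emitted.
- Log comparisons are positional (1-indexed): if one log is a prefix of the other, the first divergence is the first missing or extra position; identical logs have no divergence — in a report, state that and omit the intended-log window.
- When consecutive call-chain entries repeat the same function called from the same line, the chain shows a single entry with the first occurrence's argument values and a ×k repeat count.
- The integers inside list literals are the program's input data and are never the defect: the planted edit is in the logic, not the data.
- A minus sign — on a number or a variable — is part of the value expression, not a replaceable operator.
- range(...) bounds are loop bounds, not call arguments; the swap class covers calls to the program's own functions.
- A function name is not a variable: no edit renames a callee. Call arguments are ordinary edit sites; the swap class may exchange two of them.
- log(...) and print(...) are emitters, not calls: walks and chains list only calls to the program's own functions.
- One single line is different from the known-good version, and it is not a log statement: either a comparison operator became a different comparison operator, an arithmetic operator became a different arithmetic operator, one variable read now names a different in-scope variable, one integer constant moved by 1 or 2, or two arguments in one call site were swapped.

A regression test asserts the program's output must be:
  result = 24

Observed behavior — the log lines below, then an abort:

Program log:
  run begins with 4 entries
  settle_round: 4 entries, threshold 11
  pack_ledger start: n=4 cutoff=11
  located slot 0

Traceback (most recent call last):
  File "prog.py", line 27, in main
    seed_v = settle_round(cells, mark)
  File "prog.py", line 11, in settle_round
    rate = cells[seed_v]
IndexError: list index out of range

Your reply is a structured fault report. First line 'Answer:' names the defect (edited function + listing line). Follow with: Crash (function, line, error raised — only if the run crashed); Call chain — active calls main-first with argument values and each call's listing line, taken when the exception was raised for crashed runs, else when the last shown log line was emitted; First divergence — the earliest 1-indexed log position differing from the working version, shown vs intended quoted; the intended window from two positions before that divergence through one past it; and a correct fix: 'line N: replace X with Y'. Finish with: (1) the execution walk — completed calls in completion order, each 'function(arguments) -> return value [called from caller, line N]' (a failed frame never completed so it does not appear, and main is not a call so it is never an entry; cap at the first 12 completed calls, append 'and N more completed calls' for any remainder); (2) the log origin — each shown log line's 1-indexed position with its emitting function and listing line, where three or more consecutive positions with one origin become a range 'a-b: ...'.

Answer: the defect is in pack_ledger at line 6.
Key observation: The shown log is a 4-line prefix of the intended one, whose next entry is 'checkpoint: 22'.
Crash: settle_round, line 11, IndexError.
Call chain: main -> settle_round([11, 5, 9, 2], 11) (called at line 27).
First divergence: position 5 — the faulty run's log ends after 4 lines; the working version continues with 'checkpoint: 22'.
Intended log window:
  3: pack_ledger start: n=4 cutoff=11
  4: located slot 0
  5: checkpoint: 22
  6: shape_report start, 4 items
Execution walk:
  pack_ledger([11, 5, 9, 2], 11) -> 11  [called from settle_round, line 10]
Origin of each log line:
  1: logged in main at line 26
  2: logged in settle_round at line 9
  3: logged in pack_ledger at line 2
  4: logged in pack_ledger at line 5
A correct fix: line 6: replace `slot` with `count`.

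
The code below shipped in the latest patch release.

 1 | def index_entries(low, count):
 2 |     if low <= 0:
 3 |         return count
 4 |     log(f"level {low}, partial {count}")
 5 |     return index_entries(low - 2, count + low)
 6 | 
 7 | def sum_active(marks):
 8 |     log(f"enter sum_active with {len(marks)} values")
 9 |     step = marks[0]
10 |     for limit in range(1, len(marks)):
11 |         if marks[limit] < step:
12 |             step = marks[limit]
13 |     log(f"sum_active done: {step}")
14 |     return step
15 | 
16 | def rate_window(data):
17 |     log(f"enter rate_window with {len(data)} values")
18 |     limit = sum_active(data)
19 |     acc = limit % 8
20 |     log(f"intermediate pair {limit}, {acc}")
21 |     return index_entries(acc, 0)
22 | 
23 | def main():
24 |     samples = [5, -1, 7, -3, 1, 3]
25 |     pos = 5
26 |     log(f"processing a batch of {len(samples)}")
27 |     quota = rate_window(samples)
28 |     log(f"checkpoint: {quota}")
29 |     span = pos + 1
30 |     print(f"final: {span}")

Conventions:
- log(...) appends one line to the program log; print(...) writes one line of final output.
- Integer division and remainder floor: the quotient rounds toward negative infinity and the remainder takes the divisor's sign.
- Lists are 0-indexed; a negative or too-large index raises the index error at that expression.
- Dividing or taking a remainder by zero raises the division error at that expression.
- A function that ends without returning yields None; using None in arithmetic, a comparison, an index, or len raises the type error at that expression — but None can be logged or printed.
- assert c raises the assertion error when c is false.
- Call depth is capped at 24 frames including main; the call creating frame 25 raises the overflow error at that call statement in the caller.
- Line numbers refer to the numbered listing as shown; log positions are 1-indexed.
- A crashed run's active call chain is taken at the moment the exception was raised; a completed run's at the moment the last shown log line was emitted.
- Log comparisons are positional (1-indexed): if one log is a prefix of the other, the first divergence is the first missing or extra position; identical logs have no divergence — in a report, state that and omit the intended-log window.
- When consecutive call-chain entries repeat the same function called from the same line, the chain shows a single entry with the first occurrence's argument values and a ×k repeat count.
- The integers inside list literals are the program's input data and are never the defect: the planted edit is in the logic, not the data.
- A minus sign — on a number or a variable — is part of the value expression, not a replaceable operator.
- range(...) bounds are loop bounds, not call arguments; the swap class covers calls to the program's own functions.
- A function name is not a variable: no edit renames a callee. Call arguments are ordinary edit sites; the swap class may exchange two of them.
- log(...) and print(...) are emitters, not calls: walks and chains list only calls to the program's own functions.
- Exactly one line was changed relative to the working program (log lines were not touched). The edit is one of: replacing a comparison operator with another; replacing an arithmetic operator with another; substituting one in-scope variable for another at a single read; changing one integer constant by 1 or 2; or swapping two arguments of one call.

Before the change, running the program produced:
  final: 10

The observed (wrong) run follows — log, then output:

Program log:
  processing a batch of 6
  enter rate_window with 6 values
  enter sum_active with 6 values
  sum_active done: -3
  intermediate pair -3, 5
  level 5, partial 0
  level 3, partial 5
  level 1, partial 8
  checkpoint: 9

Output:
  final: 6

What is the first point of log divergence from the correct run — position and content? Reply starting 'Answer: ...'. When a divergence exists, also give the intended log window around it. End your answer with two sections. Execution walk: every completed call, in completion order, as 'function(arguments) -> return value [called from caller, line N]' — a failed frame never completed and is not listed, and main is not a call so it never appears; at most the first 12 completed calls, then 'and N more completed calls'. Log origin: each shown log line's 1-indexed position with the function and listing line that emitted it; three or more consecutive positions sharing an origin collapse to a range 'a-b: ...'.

Answer: none (the log streams are identical).
Execution walk:
  sum_active([5, -1, 7, -3, 1, 3]) -> -3  [called from rate_window, line 18]
  index_entries(-1, 9) -> 9  [called from index_entries, line 5]
  index_entries(1, 8) -> 9  [called from index_entries, line 5]
  index_entries(3, 5) -> 9  [called from index_entries, line 5]
  index_entries(5, 0) -> 9  [called from rate_window, line 21]
  rate_window([5, -1, 7, -3, 1, 3]) -> 9  [called from main, line 27]
Origin of each log line:
  1: from main, line 26
  2: from rate_window, line 17
  3: from sum_active, line 8
  4: from sum_active, line 13
  5: from rate_window, line 20
  6-8: from index_entries, line 4
  9: from main, line 28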